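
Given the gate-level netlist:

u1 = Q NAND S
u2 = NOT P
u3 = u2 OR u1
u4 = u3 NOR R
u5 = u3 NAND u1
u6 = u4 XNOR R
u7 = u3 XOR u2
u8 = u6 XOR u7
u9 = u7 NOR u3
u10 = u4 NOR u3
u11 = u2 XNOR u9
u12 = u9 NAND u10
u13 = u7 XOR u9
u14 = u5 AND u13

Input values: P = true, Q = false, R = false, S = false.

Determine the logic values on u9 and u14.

u9 = false, u14 = false

u1 = Q NAND S = false NAND false = true
u2 = NOT P = NOT true = false
u3 = u2 OR u1 = false OR true = true
u5 = u3 NAND u1 = true NAND true = false
u7 = u3 XOR u2 = true XOR false = true
u9 = u7 NOR u3 = true NOR true = false
u13 = u7 XOR u9 = true XOR false = true
u14 = u5 AND u13 = false AND true = false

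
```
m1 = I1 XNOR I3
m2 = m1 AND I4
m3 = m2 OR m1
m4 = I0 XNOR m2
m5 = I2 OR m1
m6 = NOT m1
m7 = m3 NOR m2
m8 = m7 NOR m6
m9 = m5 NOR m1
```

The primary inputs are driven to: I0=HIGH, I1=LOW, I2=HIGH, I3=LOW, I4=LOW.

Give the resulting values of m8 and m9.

m8 = HIGH, m9 = LOW

m1 = I1 XNOR I3 = LOW XNOR LOW = HIGH
m2 = m1 AND I4 = HIGH AND LOW = LOW
m3 = m2 OR m1 = LOW OR HIGH = HIGH
m5 = I2 OR m1 = HIGH OR HIGH = HIGH
m6 = NOT m1 = NOT HIGH = LOW
m7 = m3 NOR m2 = HIGH NOR LOW = LOW
m8 = m7 NOR m6 = LOW NOR LOW = HIGH
m9 = m5 NOR m1 = HIGH NOR HIGH = LOW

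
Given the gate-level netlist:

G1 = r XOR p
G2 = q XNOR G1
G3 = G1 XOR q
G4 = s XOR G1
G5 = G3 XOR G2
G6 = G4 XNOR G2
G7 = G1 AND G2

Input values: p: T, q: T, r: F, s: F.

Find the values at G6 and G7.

G1 = r XOR p = F XOR T = T
G2 = q XNOR G1 = T XNOR T = T
G4 = s XOR G1 = F XOR T = T
G6 = G4 XNOR G2 = T XNOR T = T
G7 = G1 AND G2 = T AND T = T

G6 = T  G7 = T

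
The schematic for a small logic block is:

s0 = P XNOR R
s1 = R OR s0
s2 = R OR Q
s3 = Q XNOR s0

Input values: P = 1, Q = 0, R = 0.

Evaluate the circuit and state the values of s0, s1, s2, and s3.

s0 = 0, s1 = 0, s2 = 0, s3 = 1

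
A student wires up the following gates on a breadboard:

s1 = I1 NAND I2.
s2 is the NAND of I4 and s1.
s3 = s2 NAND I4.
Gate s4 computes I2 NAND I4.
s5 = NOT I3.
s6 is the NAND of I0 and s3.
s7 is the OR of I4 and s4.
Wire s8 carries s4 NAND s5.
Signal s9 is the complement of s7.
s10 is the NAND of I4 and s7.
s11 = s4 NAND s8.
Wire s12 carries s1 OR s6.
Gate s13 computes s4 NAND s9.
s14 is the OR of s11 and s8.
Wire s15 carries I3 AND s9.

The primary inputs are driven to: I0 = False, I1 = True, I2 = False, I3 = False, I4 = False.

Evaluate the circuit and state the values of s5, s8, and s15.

s5 = True, s8 = False, s15 = False

s4 = I2 NAND I4 = False NAND False = True
s5 = NOT I3 = NOT False = True
s7 = I4 OR s4 = False OR True = True
s8 = s4 NAND s5 = True NAND True = False
s9 = NOT s7 = NOT True = False
s15 = I3 AND s9 = False AND False = False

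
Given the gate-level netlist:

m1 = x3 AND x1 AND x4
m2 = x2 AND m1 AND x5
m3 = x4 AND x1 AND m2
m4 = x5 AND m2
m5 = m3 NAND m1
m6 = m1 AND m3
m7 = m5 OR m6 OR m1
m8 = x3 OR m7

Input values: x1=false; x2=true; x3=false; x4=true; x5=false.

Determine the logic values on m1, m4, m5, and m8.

m1 = x3 AND x1 AND x4 = false AND false AND true = false
m2 = x2 AND m1 AND x5 = true AND false AND false = false
m3 = x4 AND x1 AND m2 = true AND false AND false = false
m4 = x5 AND m2 = false AND false = false
m5 = m3 NAND m1 = false NAND false = true
m6 = m1 AND m3 = false AND false = false
m7 = m5 OR m6 OR m1 = true OR false OR false = true
m8 = x3 OR m7 = false OR true = true

m1 = false, m4 = false, m5 = true, m8 = true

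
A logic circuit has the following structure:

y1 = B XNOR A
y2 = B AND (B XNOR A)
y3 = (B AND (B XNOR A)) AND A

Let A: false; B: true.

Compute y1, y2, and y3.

y1 = false; y2 = false; y3 = false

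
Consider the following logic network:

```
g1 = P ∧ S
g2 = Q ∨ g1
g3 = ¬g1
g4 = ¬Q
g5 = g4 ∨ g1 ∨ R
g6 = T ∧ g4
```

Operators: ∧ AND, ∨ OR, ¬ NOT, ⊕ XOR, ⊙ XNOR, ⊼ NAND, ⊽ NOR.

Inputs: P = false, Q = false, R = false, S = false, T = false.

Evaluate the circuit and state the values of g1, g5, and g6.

g1 = P AND S = false AND false = false
g4 = NOT Q = NOT false = true
g5 = g4 OR g1 OR R = true OR false OR false = true
g6 = T AND g4 = false AND true = false

g1 = false  g5 = true  g6 = false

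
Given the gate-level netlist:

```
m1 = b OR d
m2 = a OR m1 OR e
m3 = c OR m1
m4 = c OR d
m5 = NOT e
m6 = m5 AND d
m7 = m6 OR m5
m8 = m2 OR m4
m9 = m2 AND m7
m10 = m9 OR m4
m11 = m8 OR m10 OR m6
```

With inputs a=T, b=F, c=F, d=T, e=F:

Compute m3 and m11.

m3 = T; m11 = T

m1 = b OR d = F OR T = T
m2 = a OR m1 OR e = T OR T OR F = T
m3 = c OR m1 = F OR T = T
m4 = c OR d = F OR T = T
m5 = NOT e = NOT F = T
m6 = m5 AND d = T AND T = T
m7 = m6 OR m5 = T OR T = T
m8 = m2 OR m4 = T OR T = T
m9 = m2 AND m7 = T AND T = T
m10 = m9 OR m4 = T OR T = T
m11 = m8 OR m10 OR m6 = T OR T OR T = T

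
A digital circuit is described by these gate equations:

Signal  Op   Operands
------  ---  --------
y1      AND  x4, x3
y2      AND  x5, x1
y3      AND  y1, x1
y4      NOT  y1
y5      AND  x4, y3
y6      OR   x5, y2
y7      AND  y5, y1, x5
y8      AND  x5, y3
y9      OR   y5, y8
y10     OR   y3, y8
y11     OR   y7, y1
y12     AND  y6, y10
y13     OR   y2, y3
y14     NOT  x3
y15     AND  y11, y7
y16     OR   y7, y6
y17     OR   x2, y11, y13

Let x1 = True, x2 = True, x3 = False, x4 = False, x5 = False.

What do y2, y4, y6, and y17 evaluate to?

y1 = x4 AND x3 = False AND False = False
y2 = x5 AND x1 = False AND True = False
y3 = y1 AND x1 = False AND True = False
y4 = NOT y1 = NOT False = True
y5 = x4 AND y3 = False AND False = False
y6 = x5 OR y2 = False OR False = False
y7 = y5 AND y1 AND x5 = False AND False AND False = False
y11 = y7 OR y1 = False OR False = False
y13 = y2 OR y3 = False OR False = False
y17 = x2 OR y11 OR y13 = True OR False OR False = True

y2 = False; y4 = True; y6 = False; y17 = True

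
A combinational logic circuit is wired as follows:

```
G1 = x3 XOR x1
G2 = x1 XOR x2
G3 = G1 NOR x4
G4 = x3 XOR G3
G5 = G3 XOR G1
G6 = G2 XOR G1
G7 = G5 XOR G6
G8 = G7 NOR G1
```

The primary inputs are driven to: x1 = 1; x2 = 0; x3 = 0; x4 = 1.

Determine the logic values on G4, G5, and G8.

G4 = 0; G5 = 1; G8 = 0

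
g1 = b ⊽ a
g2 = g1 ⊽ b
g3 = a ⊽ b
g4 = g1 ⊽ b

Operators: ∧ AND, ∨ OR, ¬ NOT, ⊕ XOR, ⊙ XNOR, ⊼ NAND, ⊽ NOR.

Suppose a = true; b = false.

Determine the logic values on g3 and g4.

g3 = false, g4 = true

g1 = b NOR a = false NOR true = false
g3 = a NOR b = true NOR false = false
g4 = g1 NOR b = false NOR false = true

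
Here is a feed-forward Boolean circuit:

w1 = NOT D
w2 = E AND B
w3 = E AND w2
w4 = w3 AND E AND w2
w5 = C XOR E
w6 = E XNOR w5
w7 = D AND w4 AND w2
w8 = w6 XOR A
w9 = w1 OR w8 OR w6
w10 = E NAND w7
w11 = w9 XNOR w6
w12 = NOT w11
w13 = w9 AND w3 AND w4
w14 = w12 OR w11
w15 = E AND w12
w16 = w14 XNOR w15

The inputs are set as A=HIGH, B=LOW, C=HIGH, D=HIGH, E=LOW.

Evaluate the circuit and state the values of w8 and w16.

w8 = HIGH; w16 = LOW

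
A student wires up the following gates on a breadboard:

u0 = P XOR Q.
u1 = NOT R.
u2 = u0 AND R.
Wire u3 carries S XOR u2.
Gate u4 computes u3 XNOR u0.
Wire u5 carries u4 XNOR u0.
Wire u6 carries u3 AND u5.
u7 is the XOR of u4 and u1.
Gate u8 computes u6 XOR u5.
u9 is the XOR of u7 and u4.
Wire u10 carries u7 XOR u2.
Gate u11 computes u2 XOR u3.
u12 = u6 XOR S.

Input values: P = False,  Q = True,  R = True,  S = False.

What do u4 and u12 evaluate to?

u0 = P XOR Q = False XOR True = True
u2 = u0 AND R = True AND True = True
u3 = S XOR u2 = False XOR True = True
u4 = u3 XNOR u0 = True XNOR True = True
u5 = u4 XNOR u0 = True XNOR True = True
u6 = u3 AND u5 = True AND True = True
u12 = u6 XOR S = True XOR False = True

u4 = True  u12 = True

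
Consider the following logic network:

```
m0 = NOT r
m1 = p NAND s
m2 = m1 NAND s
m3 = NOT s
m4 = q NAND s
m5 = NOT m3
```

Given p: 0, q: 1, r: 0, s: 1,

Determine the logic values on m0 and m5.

m0 = 1, m5 = 1

m0 = NOT r = NOT 0 = 1
m3 = NOT s = NOT 1 = 0
m5 = NOT m3 = NOT 0 = 1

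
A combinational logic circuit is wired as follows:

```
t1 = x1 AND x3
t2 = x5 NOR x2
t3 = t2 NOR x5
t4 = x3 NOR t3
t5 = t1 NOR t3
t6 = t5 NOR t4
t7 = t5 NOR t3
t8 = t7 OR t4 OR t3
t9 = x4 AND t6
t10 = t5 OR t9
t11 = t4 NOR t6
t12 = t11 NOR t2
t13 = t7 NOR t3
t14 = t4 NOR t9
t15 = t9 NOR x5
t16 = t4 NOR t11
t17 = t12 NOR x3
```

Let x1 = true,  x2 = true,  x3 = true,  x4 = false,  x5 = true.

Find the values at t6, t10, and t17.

t6 = true; t10 = false; t17 = false

t1 = x1 AND x3 = true AND true = true
t2 = x5 NOR x2 = true NOR true = false
t3 = t2 NOR x5 = false NOR true = false
t4 = x3 NOR t3 = true NOR false = false
t5 = t1 NOR t3 = true NOR false = false
t6 = t5 NOR t4 = false NOR false = true
t9 = x4 AND t6 = false AND true = false
t10 = t5 OR t9 = false OR false = false
t11 = t4 NOR t6 = false NOR true = false
t12 = t11 NOR t2 = false NOR false = true
t17 = t12 NOR x3 = true NOR true = false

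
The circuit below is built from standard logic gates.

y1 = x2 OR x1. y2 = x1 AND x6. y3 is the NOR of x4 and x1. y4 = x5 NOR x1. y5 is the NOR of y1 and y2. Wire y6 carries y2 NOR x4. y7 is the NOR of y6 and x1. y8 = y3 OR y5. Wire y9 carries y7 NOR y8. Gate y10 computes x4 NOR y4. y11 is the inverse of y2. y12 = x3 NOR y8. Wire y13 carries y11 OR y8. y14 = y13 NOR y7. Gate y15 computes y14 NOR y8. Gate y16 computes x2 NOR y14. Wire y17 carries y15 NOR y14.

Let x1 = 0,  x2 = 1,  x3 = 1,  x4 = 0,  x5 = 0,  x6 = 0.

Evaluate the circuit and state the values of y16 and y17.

y16 = 0, y17 = 1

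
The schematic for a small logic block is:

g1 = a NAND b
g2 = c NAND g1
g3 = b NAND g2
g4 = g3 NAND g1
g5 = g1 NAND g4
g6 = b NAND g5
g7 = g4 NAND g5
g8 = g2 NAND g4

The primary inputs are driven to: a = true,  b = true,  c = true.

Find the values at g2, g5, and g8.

g1 = a NAND b = true NAND true = false
g2 = c NAND g1 = true NAND false = true
g3 = b NAND g2 = true NAND true = false
g4 = g3 NAND g1 = false NAND false = true
g5 = g1 NAND g4 = false NAND true = true
g8 = g2 NAND g4 = true NAND true = false

g2 = true, g5 = true, g8 = false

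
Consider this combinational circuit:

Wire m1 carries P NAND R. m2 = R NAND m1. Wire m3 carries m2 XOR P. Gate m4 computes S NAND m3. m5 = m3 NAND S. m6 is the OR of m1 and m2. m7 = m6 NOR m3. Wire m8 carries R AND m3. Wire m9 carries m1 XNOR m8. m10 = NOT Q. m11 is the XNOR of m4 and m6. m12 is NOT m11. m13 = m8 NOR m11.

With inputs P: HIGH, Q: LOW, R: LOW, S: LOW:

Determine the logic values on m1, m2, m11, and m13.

m1 = P NAND R = HIGH NAND LOW = HIGH
m2 = R NAND m1 = LOW NAND HIGH = HIGH
m3 = m2 XOR P = HIGH XOR HIGH = LOW
m4 = S NAND m3 = LOW NAND LOW = HIGH
m6 = m1 OR m2 = HIGH OR HIGH = HIGH
m8 = R AND m3 = LOW AND LOW = LOW
m11 = m4 XNOR m6 = HIGH XNOR HIGH = HIGH
m13 = m8 NOR m11 = LOW NOR HIGH = LOW

m1 = HIGH, m2 = HIGH, m11 = HIGH, m13 = LOW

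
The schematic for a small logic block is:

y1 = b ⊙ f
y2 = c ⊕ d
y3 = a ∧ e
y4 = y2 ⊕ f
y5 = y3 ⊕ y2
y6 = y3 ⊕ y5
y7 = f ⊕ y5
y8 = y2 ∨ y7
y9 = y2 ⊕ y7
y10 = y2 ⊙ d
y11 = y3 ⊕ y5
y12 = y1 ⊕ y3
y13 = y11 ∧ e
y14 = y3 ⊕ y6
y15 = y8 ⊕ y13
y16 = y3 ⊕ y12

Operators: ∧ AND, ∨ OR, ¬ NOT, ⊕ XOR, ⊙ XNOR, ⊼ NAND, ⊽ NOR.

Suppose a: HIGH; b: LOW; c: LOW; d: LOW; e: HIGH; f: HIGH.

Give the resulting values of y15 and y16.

y1 = b XNOR f = LOW XNOR HIGH = LOW
y2 = c XOR d = LOW XOR LOW = LOW
y3 = a AND e = HIGH AND HIGH = HIGH
y5 = y3 XOR y2 = HIGH XOR LOW = HIGH
y7 = f XOR y5 = HIGH XOR HIGH = LOW
y8 = y2 OR y7 = LOW OR LOW = LOW
y11 = y3 XOR y5 = HIGH XOR HIGH = LOW
y12 = y1 XOR y3 = LOW XOR HIGH = HIGH
y13 = y11 AND e = LOW AND HIGH = LOW
y15 = y8 XOR y13 = LOW XOR LOW = LOW
y16 = y3 XOR y12 = HIGH XOR HIGH = LOW

y15 = LOW  y16 = LOW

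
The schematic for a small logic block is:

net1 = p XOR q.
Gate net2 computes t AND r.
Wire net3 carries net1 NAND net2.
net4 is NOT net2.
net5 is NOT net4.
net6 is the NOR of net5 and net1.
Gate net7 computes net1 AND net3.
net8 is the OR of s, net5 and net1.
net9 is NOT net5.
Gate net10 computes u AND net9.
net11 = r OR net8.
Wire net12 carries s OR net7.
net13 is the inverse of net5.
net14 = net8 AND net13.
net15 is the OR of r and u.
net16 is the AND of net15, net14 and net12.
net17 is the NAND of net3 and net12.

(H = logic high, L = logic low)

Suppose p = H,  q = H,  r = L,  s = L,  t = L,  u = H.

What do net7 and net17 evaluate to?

net1 = p XOR q = H XOR H = L
net2 = t AND r = L AND L = L
net3 = net1 NAND net2 = L NAND L = H
net7 = net1 AND net3 = L AND H = L
net12 = s OR net7 = L OR L = L
net17 = net3 NAND net12 = H NAND L = H

net7 = L, net17 = H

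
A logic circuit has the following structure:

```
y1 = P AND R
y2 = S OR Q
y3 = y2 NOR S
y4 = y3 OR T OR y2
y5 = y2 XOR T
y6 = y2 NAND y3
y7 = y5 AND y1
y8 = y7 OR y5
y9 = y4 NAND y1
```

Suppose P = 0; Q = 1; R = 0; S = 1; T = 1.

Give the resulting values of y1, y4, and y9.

y1 = 0, y4 = 1, y9 = 1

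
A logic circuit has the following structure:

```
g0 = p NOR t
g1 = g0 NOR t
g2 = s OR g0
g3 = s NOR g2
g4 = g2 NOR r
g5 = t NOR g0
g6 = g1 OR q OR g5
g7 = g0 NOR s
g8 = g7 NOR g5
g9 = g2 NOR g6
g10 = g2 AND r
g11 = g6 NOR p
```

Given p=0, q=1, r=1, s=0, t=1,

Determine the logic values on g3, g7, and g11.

g0 = p NOR t = 0 NOR 1 = 0
g1 = g0 NOR t = 0 NOR 1 = 0
g2 = s OR g0 = 0 OR 0 = 0
g3 = s NOR g2 = 0 NOR 0 = 1
g5 = t NOR g0 = 1 NOR 0 = 0
g6 = g1 OR q OR g5 = 0 OR 1 OR 0 = 1
g7 = g0 NOR s = 0 NOR 0 = 1
g11 = g6 NOR p = 1 NOR 0 = 0

g3 = 1, g7 = 1, g11 = 0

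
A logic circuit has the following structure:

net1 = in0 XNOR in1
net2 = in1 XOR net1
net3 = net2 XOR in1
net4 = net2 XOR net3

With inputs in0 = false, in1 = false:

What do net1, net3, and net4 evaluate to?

net1 = in0 XNOR in1 = false XNOR false = true
net2 = in1 XOR net1 = false XOR true = true
net3 = net2 XOR in1 = true XOR false = true
net4 = net2 XOR net3 = true XOR true = false

net1 = true, net3 = true, net4 = false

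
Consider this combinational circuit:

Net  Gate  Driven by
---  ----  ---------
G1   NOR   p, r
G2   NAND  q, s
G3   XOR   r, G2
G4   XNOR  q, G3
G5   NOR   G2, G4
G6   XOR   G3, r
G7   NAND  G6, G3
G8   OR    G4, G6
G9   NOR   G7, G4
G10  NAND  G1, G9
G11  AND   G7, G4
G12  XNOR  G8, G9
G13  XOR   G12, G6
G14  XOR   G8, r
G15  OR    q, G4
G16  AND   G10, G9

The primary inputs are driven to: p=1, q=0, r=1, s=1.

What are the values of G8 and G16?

G8 = 1, G16 = 0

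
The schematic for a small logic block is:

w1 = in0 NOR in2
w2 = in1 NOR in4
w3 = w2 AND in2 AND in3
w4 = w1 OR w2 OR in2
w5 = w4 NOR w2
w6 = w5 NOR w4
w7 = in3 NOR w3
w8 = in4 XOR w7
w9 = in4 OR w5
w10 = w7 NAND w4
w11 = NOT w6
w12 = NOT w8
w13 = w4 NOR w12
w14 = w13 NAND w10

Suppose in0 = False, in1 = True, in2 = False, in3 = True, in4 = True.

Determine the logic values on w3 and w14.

w3 = False, w14 = True

w1 = in0 NOR in2 = False NOR False = True
w2 = in1 NOR in4 = True NOR True = False
w3 = w2 AND in2 AND in3 = False AND False AND True = False
w4 = w1 OR w2 OR in2 = True OR False OR False = True
w7 = in3 NOR w3 = True NOR False = False
w8 = in4 XOR w7 = True XOR False = True
w10 = w7 NAND w4 = False NAND True = True
w12 = NOT w8 = NOT True = False
w13 = w4 NOR w12 = True NOR False = False
w14 = w13 NAND w10 = False NAND True = True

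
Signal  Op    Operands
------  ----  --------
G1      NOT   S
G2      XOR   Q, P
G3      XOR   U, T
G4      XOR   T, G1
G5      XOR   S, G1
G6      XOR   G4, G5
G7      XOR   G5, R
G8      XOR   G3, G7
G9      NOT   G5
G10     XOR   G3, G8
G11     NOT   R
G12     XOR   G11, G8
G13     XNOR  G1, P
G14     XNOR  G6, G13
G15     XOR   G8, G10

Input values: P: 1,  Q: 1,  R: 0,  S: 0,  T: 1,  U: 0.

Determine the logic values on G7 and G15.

G7 = 1, G15 = 1

G1 = NOT S = NOT 0 = 1
G3 = U XOR T = 0 XOR 1 = 1
G5 = S XOR G1 = 0 XOR 1 = 1
G7 = G5 XOR R = 1 XOR 0 = 1
G8 = G3 XOR G7 = 1 XOR 1 = 0
G10 = G3 XOR G8 = 1 XOR 0 = 1
G15 = G8 XOR G10 = 0 XOR 1 = 1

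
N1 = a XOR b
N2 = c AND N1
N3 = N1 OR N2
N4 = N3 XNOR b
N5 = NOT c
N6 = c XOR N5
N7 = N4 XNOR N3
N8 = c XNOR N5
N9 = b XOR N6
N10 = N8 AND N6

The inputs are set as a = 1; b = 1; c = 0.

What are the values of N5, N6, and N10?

N5 = 1  N6 = 1  N10 = 0

N5 = NOT c = NOT 0 = 1
N6 = c XOR N5 = 0 XOR 1 = 1
N8 = c XNOR N5 = 0 XNOR 1 = 0
N10 = N8 AND N6 = 0 AND 1 = 0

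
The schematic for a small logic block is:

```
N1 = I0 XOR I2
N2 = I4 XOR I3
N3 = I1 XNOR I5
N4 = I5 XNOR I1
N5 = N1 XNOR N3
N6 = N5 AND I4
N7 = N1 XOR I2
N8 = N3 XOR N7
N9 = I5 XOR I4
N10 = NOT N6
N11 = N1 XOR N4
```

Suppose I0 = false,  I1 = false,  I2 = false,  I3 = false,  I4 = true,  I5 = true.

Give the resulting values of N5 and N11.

N5 = true, N11 = false

N1 = I0 XOR I2 = false XOR false = false
N3 = I1 XNOR I5 = false XNOR true = false
N4 = I5 XNOR I1 = true XNOR false = false
N5 = N1 XNOR N3 = false XNOR false = true
N11 = N1 XOR N4 = false XOR false = false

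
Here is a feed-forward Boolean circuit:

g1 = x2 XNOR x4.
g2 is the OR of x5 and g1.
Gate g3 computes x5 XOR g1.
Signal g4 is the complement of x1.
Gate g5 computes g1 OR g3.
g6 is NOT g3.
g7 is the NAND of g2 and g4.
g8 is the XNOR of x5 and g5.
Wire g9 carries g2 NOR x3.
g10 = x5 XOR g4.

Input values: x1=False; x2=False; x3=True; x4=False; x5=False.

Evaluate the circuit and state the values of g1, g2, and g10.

g1 = True  g2 = True  g10 = True

g1 = x2 XNOR x4 = False XNOR False = True
g2 = x5 OR g1 = False OR True = True
g4 = NOT x1 = NOT False = True
g10 = x5 XOR g4 = False XOR True = True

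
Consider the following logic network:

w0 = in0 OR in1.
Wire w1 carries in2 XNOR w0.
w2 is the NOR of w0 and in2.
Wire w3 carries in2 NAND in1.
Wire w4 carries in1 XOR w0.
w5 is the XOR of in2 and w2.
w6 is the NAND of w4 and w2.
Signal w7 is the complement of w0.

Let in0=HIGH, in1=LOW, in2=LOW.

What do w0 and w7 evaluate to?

w0 = in0 OR in1 = HIGH OR LOW = HIGH
w7 = NOT w0 = NOT HIGH = LOW

w0 = HIGH, w7 = LOW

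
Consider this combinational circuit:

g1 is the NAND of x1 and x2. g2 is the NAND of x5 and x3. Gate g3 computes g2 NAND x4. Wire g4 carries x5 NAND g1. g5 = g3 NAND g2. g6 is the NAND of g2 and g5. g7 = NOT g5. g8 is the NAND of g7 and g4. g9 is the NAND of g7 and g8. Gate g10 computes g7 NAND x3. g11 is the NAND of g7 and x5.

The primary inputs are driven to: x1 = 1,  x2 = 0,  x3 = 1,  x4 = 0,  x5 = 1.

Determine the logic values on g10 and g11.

g10 = 1; g11 = 1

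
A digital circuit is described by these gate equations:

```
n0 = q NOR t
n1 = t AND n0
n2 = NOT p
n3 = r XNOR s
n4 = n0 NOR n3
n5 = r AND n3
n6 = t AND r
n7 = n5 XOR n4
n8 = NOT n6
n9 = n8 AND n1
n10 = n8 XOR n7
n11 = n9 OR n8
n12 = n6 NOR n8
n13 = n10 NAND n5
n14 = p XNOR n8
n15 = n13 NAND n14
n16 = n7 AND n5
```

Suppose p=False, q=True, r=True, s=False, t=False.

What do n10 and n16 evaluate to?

n0 = q NOR t = True NOR False = False
n3 = r XNOR s = True XNOR False = False
n4 = n0 NOR n3 = False NOR False = True
n5 = r AND n3 = True AND False = False
n6 = t AND r = False AND True = False
n7 = n5 XOR n4 = False XOR True = True
n8 = NOT n6 = NOT False = True
n10 = n8 XOR n7 = True XOR True = False
n16 = n7 AND n5 = True AND False = False

n10 = False  n16 = False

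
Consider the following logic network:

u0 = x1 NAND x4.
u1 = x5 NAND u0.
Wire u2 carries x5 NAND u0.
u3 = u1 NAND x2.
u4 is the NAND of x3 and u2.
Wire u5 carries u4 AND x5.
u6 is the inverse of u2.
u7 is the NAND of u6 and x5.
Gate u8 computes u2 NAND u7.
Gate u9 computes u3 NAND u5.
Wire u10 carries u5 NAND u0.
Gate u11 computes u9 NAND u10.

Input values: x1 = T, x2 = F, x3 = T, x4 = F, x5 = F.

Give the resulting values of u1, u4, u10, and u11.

u0 = x1 NAND x4 = T NAND F = T
u1 = x5 NAND u0 = F NAND T = T
u2 = x5 NAND u0 = F NAND T = T
u3 = u1 NAND x2 = T NAND F = T
u4 = x3 NAND u2 = T NAND T = F
u5 = u4 AND x5 = F AND F = F
u9 = u3 NAND u5 = T NAND F = T
u10 = u5 NAND u0 = F NAND T = T
u11 = u9 NAND u10 = T NAND T = F

u1 = T, u4 = F, u10 = T, u11 = F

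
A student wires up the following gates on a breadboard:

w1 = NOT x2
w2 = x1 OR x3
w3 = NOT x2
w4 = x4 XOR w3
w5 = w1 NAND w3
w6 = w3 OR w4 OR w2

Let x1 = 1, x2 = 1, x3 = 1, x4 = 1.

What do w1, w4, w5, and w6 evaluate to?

w1 = NOT x2 = NOT 1 = 0
w2 = x1 OR x3 = 1 OR 1 = 1
w3 = NOT x2 = NOT 1 = 0
w4 = x4 XOR w3 = 1 XOR 0 = 1
w5 = w1 NAND w3 = 0 NAND 0 = 1
w6 = w3 OR w4 OR w2 = 0 OR 1 OR 1 = 1

w1 = 0; w4 = 1; w5 = 1; w6 = 1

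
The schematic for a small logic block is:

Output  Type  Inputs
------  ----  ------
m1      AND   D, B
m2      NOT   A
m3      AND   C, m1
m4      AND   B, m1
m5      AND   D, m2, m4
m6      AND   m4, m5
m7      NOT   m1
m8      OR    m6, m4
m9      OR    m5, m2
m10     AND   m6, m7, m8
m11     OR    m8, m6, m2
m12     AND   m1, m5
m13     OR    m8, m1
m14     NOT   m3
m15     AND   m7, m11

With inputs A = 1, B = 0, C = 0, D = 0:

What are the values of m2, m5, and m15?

m2 = 0  m5 = 0  m15 = 0

m1 = D AND B = 0 AND 0 = 0
m2 = NOT A = NOT 1 = 0
m4 = B AND m1 = 0 AND 0 = 0
m5 = D AND m2 AND m4 = 0 AND 0 AND 0 = 0
m6 = m4 AND m5 = 0 AND 0 = 0
m7 = NOT m1 = NOT 0 = 1
m8 = m6 OR m4 = 0 OR 0 = 0
m11 = m8 OR m6 OR m2 = 0 OR 0 OR 0 = 0
m15 = m7 AND m11 = 1 AND 0 = 0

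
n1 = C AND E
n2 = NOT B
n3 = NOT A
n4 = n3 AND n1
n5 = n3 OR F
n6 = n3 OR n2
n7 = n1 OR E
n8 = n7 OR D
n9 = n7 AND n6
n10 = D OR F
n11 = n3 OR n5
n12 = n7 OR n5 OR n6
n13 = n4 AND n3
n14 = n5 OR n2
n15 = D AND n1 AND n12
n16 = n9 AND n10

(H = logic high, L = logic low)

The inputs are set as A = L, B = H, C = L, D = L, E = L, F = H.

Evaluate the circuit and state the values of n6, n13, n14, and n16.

n1 = C AND E = L AND L = L
n2 = NOT B = NOT H = L
n3 = NOT A = NOT L = H
n4 = n3 AND n1 = H AND L = L
n5 = n3 OR F = H OR H = H
n6 = n3 OR n2 = H OR L = H
n7 = n1 OR E = L OR L = L
n9 = n7 AND n6 = L AND H = L
n10 = D OR F = L OR H = H
n13 = n4 AND n3 = L AND H = L
n14 = n5 OR n2 = H OR L = H
n16 = n9 AND n10 = L AND H = L

n6 = H  n13 = L  n14 = H  n16 = L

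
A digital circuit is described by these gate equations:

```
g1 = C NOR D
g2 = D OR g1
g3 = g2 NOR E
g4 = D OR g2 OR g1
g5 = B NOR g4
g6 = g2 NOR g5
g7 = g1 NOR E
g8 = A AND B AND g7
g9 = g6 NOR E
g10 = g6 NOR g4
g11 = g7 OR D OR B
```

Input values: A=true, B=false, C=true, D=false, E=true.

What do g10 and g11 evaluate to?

g1 = C NOR D = true NOR false = false
g2 = D OR g1 = false OR false = false
g4 = D OR g2 OR g1 = false OR false OR false = false
g5 = B NOR g4 = false NOR false = true
g6 = g2 NOR g5 = false NOR true = false
g7 = g1 NOR E = false NOR true = false
g10 = g6 NOR g4 = false NOR false = true
g11 = g7 OR D OR B = false OR false OR false = false

g10 = true, g11 = false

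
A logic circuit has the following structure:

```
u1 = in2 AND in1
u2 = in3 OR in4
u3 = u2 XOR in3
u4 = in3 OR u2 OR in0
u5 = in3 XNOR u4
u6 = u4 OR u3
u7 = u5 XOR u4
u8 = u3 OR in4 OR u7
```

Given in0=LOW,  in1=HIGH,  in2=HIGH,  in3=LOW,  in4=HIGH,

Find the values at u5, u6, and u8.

u2 = in3 OR in4 = LOW OR HIGH = HIGH
u3 = u2 XOR in3 = HIGH XOR LOW = HIGH
u4 = in3 OR u2 OR in0 = LOW OR HIGH OR LOW = HIGH
u5 = in3 XNOR u4 = LOW XNOR HIGH = LOW
u6 = u4 OR u3 = HIGH OR HIGH = HIGH
u7 = u5 XOR u4 = LOW XOR HIGH = HIGH
u8 = u3 OR in4 OR u7 = HIGH OR HIGH OR HIGH = HIGH

u5 = LOW, u6 = HIGH, u8 = HIGH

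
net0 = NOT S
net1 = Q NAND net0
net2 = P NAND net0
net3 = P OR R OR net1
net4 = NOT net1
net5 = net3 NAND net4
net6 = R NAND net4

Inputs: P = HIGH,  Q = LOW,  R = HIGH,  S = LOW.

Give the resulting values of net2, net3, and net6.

net0 = NOT S = NOT LOW = HIGH
net1 = Q NAND net0 = LOW NAND HIGH = HIGH
net2 = P NAND net0 = HIGH NAND HIGH = LOW
net3 = P OR R OR net1 = HIGH OR HIGH OR HIGH = HIGH
net4 = NOT net1 = NOT HIGH = LOW
net6 = R NAND net4 = HIGH NAND LOW = HIGH

net2 = LOW, net3 = HIGH, net6 = HIGH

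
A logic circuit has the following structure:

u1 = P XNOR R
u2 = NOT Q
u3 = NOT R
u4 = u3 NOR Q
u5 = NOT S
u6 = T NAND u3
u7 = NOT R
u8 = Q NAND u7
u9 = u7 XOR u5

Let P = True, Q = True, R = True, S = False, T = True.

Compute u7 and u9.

u7 = False; u9 = True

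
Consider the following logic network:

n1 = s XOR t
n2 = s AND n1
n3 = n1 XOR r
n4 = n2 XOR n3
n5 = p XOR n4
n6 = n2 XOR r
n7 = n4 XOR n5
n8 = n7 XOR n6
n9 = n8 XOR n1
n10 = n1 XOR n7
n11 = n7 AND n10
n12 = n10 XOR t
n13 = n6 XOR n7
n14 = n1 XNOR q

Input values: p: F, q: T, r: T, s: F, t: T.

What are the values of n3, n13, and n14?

n1 = s XOR t = F XOR T = T
n2 = s AND n1 = F AND T = F
n3 = n1 XOR r = T XOR T = F
n4 = n2 XOR n3 = F XOR F = F
n5 = p XOR n4 = F XOR F = F
n6 = n2 XOR r = F XOR T = T
n7 = n4 XOR n5 = F XOR F = F
n13 = n6 XOR n7 = T XOR F = T
n14 = n1 XNOR q = T XNOR T = T

n3 = F; n13 = T; n14 = T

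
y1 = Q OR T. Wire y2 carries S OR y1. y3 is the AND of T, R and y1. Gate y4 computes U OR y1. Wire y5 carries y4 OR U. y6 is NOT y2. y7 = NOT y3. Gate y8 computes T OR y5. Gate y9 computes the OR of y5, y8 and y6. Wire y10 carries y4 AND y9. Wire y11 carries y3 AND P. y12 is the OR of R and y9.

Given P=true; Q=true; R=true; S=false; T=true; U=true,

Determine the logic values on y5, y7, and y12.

y5 = true, y7 = false, y12 = true

y1 = Q OR T = true OR true = true
y2 = S OR y1 = false OR true = true
y3 = T AND R AND y1 = true AND true AND true = true
y4 = U OR y1 = true OR true = true
y5 = y4 OR U = true OR true = true
y6 = NOT y2 = NOT true = false
y7 = NOT y3 = NOT true = false
y8 = T OR y5 = true OR true = true
y9 = y5 OR y8 OR y6 = true OR true OR false = true
y12 = R OR y9 = true OR true = true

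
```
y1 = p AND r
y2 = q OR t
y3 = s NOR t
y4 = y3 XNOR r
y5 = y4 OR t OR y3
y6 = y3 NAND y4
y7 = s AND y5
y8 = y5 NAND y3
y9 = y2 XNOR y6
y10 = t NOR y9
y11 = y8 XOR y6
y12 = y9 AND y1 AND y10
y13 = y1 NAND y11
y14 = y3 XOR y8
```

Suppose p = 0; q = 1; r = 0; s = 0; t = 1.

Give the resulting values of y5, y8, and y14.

y5 = 1, y8 = 1, y14 = 1

y3 = s NOR t = 0 NOR 1 = 0
y4 = y3 XNOR r = 0 XNOR 0 = 1
y5 = y4 OR t OR y3 = 1 OR 1 OR 0 = 1
y8 = y5 NAND y3 = 1 NAND 0 = 1
y14 = y3 XOR y8 = 0 XOR 1 = 1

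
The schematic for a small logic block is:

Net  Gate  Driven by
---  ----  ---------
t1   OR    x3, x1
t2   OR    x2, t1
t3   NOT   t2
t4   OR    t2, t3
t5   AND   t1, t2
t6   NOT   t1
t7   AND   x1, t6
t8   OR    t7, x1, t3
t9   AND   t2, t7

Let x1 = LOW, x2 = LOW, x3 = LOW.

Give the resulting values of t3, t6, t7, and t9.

t1 = x3 OR x1 = LOW OR LOW = LOW
t2 = x2 OR t1 = LOW OR LOW = LOW
t3 = NOT t2 = NOT LOW = HIGH
t6 = NOT t1 = NOT LOW = HIGH
t7 = x1 AND t6 = LOW AND HIGH = LOW
t9 = t2 AND t7 = LOW AND LOW = LOW

t3 = HIGH; t6 = HIGH; t7 = LOW; t9 = LOW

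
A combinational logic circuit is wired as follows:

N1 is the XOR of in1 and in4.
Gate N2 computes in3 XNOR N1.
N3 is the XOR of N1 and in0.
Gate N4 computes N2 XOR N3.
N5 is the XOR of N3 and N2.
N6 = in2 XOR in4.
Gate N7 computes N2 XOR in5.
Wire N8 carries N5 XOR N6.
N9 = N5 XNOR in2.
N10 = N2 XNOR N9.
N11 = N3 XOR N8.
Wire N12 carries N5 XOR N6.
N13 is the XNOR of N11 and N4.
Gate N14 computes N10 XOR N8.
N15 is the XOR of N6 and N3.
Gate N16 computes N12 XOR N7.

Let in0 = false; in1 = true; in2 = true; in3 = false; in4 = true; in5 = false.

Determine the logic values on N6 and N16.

N6 = false, N16 = false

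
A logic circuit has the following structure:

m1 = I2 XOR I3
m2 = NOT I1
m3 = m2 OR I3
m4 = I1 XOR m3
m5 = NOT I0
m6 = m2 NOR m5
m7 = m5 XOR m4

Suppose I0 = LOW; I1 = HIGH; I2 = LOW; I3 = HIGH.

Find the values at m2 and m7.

m2 = LOW, m7 = HIGH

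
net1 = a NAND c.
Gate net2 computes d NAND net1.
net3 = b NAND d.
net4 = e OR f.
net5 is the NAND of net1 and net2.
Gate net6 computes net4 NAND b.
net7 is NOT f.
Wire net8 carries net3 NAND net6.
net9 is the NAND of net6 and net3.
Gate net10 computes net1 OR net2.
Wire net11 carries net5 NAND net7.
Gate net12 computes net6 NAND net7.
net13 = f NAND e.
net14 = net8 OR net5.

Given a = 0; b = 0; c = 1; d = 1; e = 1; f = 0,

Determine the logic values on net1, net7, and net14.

net1 = 1, net7 = 1, net14 = 1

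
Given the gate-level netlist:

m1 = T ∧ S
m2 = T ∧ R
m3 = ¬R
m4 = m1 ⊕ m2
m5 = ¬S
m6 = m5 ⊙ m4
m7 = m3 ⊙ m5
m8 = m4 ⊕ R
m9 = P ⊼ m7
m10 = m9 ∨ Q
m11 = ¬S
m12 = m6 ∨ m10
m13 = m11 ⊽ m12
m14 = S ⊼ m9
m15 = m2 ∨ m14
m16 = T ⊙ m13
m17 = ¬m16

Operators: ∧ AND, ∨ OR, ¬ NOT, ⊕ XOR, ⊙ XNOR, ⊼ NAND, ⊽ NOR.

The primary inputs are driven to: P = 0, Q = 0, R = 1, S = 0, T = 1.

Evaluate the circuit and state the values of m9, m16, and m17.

m1 = T AND S = 1 AND 0 = 0
m2 = T AND R = 1 AND 1 = 1
m3 = NOT R = NOT 1 = 0
m4 = m1 XOR m2 = 0 XOR 1 = 1
m5 = NOT S = NOT 0 = 1
m6 = m5 XNOR m4 = 1 XNOR 1 = 1
m7 = m3 XNOR m5 = 0 XNOR 1 = 0
m9 = P NAND m7 = 0 NAND 0 = 1
m10 = m9 OR Q = 1 OR 0 = 1
m11 = NOT S = NOT 0 = 1
m12 = m6 OR m10 = 1 OR 1 = 1
m13 = m11 NOR m12 = 1 NOR 1 = 0
m16 = T XNOR m13 = 1 XNOR 0 = 0
m17 = NOT m16 = NOT 0 = 1

m9 = 1  m16 = 0  m17 = 1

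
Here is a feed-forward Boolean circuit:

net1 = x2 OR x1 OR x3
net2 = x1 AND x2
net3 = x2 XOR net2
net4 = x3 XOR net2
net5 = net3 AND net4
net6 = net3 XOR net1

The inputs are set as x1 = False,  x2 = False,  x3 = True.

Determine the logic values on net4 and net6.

net1 = x2 OR x1 OR x3 = False OR False OR True = True
net2 = x1 AND x2 = False AND False = False
net3 = x2 XOR net2 = False XOR False = False
net4 = x3 XOR net2 = True XOR False = True
net6 = net3 XOR net1 = False XOR True = True

net4 = True, net6 = True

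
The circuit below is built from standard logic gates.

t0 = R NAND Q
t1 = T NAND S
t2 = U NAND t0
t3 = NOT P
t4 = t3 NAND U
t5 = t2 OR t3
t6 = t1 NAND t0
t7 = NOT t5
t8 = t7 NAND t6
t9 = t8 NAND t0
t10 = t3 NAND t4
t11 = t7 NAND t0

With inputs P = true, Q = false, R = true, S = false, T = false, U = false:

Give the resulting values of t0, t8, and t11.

t0 = true, t8 = true, t11 = true

t0 = R NAND Q = true NAND false = true
t1 = T NAND S = false NAND false = true
t2 = U NAND t0 = false NAND true = true
t3 = NOT P = NOT true = false
t5 = t2 OR t3 = true OR false = true
t6 = t1 NAND t0 = true NAND true = false
t7 = NOT t5 = NOT true = false
t8 = t7 NAND t6 = false NAND false = true
t11 = t7 NAND t0 = false NAND true = true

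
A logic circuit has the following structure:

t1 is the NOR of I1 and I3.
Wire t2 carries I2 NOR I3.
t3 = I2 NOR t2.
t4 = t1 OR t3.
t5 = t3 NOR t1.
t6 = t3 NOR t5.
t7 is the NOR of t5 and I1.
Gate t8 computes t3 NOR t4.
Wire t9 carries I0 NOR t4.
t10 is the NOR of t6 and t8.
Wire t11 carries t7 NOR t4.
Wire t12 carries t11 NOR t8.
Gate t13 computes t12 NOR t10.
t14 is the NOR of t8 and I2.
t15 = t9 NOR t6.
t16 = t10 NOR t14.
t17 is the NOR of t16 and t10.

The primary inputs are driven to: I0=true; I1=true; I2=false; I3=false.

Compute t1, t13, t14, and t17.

t1 = false, t13 = true, t14 = false, t17 = false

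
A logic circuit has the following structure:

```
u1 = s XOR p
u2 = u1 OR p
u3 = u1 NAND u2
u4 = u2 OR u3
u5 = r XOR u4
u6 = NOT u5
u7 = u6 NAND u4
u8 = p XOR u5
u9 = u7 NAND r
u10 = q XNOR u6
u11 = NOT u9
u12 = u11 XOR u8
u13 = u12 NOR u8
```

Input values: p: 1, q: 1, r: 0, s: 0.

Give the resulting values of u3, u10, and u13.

u3 = 0, u10 = 0, u13 = 1

u1 = s XOR p = 0 XOR 1 = 1
u2 = u1 OR p = 1 OR 1 = 1
u3 = u1 NAND u2 = 1 NAND 1 = 0
u4 = u2 OR u3 = 1 OR 0 = 1
u5 = r XOR u4 = 0 XOR 1 = 1
u6 = NOT u5 = NOT 1 = 0
u7 = u6 NAND u4 = 0 NAND 1 = 1
u8 = p XOR u5 = 1 XOR 1 = 0
u9 = u7 NAND r = 1 NAND 0 = 1
u10 = q XNOR u6 = 1 XNOR 0 = 0
u11 = NOT u9 = NOT 1 = 0
u12 = u11 XOR u8 = 0 XOR 0 = 0
u13 = u12 NOR u8 = 0 NOR 0 = 1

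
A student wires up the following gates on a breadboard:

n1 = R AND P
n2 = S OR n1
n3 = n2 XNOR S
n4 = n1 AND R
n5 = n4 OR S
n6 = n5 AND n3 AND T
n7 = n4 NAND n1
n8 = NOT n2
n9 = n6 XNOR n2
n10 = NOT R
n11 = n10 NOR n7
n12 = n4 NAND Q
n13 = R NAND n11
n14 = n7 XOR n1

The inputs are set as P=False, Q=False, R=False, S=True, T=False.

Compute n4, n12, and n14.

n4 = False, n12 = True, n14 = True

n1 = R AND P = False AND False = False
n4 = n1 AND R = False AND False = False
n7 = n4 NAND n1 = False NAND False = True
n12 = n4 NAND Q = False NAND False = True
n14 = n7 XOR n1 = True XOR False = True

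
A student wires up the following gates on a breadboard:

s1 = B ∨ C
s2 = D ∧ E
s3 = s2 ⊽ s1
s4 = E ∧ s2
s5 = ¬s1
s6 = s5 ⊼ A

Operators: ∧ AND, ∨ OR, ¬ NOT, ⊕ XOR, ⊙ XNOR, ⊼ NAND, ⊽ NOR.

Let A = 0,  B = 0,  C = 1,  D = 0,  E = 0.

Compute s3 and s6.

s3 = 0  s6 = 1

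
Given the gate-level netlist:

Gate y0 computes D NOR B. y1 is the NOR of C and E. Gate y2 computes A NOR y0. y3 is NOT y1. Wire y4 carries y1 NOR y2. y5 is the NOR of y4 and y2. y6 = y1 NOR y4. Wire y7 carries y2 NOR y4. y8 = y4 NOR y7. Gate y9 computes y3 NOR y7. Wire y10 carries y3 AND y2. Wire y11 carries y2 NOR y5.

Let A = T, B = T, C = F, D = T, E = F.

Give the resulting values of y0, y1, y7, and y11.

y0 = D NOR B = T NOR T = F
y1 = C NOR E = F NOR F = T
y2 = A NOR y0 = T NOR F = F
y4 = y1 NOR y2 = T NOR F = F
y5 = y4 NOR y2 = F NOR F = T
y7 = y2 NOR y4 = F NOR F = T
y11 = y2 NOR y5 = F NOR T = F

y0 = F, y1 = T, y7 = T, y11 = F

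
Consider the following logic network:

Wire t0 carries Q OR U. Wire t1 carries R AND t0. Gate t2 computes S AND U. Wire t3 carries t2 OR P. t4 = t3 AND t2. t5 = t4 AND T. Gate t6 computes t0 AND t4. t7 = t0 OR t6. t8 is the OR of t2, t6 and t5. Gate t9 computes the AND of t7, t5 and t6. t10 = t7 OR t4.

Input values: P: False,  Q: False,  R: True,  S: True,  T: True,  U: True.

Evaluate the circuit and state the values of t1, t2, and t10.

t1 = True, t2 = True, t10 = True

t0 = Q OR U = False OR True = True
t1 = R AND t0 = True AND True = True
t2 = S AND U = True AND True = True
t3 = t2 OR P = True OR False = True
t4 = t3 AND t2 = True AND True = True
t6 = t0 AND t4 = True AND True = True
t7 = t0 OR t6 = True OR True = True
t10 = t7 OR t4 = True OR True = True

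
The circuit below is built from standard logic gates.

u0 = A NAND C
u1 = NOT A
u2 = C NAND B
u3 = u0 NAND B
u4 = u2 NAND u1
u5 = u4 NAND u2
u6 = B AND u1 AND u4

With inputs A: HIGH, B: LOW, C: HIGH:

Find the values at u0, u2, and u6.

u0 = A NAND C = HIGH NAND HIGH = LOW
u1 = NOT A = NOT HIGH = LOW
u2 = C NAND B = HIGH NAND LOW = HIGH
u4 = u2 NAND u1 = HIGH NAND LOW = HIGH
u6 = B AND u1 AND u4 = LOW AND LOW AND HIGH = LOW

u0 = LOW  u2 = HIGH  u6 = LOW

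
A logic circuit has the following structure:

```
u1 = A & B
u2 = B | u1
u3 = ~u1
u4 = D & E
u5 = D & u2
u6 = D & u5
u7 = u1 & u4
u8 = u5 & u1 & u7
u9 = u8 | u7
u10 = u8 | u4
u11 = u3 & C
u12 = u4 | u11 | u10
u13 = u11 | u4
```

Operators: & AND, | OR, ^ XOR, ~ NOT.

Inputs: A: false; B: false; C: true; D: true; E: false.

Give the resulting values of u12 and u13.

u12 = true; u13 = true

u1 = A AND B = false AND false = false
u2 = B OR u1 = false OR false = false
u3 = NOT u1 = NOT false = true
u4 = D AND E = true AND false = false
u5 = D AND u2 = true AND false = false
u7 = u1 AND u4 = false AND false = false
u8 = u5 AND u1 AND u7 = false AND false AND false = false
u10 = u8 OR u4 = false OR false = false
u11 = u3 AND C = true AND true = true
u12 = u4 OR u11 OR u10 = false OR true OR false = true
u13 = u11 OR u4 = true OR false = true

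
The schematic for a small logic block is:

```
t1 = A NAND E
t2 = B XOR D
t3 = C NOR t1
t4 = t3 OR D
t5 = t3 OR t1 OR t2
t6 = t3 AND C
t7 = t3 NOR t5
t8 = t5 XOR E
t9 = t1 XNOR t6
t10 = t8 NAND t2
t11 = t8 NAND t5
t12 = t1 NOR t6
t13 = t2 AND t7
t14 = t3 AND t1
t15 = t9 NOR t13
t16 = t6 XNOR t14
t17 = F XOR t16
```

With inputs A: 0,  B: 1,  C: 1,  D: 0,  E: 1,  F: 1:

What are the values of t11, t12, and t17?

t11 = 1, t12 = 0, t17 = 0

t1 = A NAND E = 0 NAND 1 = 1
t2 = B XOR D = 1 XOR 0 = 1
t3 = C NOR t1 = 1 NOR 1 = 0
t5 = t3 OR t1 OR t2 = 0 OR 1 OR 1 = 1
t6 = t3 AND C = 0 AND 1 = 0
t8 = t5 XOR E = 1 XOR 1 = 0
t11 = t8 NAND t5 = 0 NAND 1 = 1
t12 = t1 NOR t6 = 1 NOR 0 = 0
t14 = t3 AND t1 = 0 AND 1 = 0
t16 = t6 XNOR t14 = 0 XNOR 0 = 1
t17 = F XOR t16 = 1 XOR 1 = 0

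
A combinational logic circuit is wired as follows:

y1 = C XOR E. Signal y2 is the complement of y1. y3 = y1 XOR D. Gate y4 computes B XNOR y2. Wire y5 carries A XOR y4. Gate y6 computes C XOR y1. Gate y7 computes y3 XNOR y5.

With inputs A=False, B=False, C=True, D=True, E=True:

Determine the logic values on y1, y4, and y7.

y1 = False, y4 = False, y7 = False

y1 = C XOR E = True XOR True = False
y2 = NOT y1 = NOT False = True
y3 = y1 XOR D = False XOR True = True
y4 = B XNOR y2 = False XNOR True = False
y5 = A XOR y4 = False XOR False = False
y7 = y3 XNOR y5 = True XNOR False = False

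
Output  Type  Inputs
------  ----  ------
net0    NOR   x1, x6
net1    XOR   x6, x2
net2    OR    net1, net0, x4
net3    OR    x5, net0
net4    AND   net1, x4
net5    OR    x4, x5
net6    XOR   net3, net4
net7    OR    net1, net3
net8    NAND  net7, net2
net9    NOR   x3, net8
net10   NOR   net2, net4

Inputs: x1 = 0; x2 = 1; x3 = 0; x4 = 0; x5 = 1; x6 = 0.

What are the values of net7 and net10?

net0 = x1 NOR x6 = 0 NOR 0 = 1
net1 = x6 XOR x2 = 0 XOR 1 = 1
net2 = net1 OR net0 OR x4 = 1 OR 1 OR 0 = 1
net3 = x5 OR net0 = 1 OR 1 = 1
net4 = net1 AND x4 = 1 AND 0 = 0
net7 = net1 OR net3 = 1 OR 1 = 1
net10 = net2 NOR net4 = 1 NOR 0 = 0

net7 = 1  net10 = 0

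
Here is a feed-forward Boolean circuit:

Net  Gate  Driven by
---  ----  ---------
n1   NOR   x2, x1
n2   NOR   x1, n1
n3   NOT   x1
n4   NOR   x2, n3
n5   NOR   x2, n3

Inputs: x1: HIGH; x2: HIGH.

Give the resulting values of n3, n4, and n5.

n3 = NOT x1 = NOT HIGH = LOW
n4 = x2 NOR n3 = HIGH NOR LOW = LOW
n5 = x2 NOR n3 = HIGH NOR LOW = LOW

n3 = LOW, n4 = LOW, n5 = LOW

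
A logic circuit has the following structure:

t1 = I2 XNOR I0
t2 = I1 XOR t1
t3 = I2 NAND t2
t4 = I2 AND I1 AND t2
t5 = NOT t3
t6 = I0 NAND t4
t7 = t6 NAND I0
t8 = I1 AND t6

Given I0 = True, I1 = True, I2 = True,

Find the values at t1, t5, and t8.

t1 = I2 XNOR I0 = True XNOR True = True
t2 = I1 XOR t1 = True XOR True = False
t3 = I2 NAND t2 = True NAND False = True
t4 = I2 AND I1 AND t2 = True AND True AND False = False
t5 = NOT t3 = NOT True = False
t6 = I0 NAND t4 = True NAND False = True
t8 = I1 AND t6 = True AND True = True

t1 = True  t5 = False  t8 = True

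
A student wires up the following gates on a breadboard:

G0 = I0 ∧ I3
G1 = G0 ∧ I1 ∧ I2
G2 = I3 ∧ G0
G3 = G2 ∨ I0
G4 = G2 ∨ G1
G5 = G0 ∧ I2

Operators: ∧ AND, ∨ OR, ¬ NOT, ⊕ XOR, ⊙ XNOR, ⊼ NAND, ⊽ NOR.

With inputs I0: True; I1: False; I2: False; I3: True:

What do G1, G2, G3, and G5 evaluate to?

G1 = False, G2 = True, G3 = True, G5 = False

G0 = I0 AND I3 = True AND True = True
G1 = G0 AND I1 AND I2 = True AND False AND False = False
G2 = I3 AND G0 = True AND True = True
G3 = G2 OR I0 = True OR True = True
G5 = G0 AND I2 = True AND False = False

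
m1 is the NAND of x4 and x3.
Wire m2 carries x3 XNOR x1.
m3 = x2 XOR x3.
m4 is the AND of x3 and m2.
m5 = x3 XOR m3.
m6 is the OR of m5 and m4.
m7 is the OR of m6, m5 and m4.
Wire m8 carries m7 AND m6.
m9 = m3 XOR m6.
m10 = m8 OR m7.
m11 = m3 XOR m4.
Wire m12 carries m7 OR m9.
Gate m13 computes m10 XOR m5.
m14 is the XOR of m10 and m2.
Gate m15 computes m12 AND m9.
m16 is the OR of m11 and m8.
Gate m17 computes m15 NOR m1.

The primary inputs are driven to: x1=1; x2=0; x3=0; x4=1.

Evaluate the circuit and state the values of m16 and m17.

m1 = x4 NAND x3 = 1 NAND 0 = 1
m2 = x3 XNOR x1 = 0 XNOR 1 = 0
m3 = x2 XOR x3 = 0 XOR 0 = 0
m4 = x3 AND m2 = 0 AND 0 = 0
m5 = x3 XOR m3 = 0 XOR 0 = 0
m6 = m5 OR m4 = 0 OR 0 = 0
m7 = m6 OR m5 OR m4 = 0 OR 0 OR 0 = 0
m8 = m7 AND m6 = 0 AND 0 = 0
m9 = m3 XOR m6 = 0 XOR 0 = 0
m11 = m3 XOR m4 = 0 XOR 0 = 0
m12 = m7 OR m9 = 0 OR 0 = 0
m15 = m12 AND m9 = 0 AND 0 = 0
m16 = m11 OR m8 = 0 OR 0 = 0
m17 = m15 NOR m1 = 0 NOR 1 = 0

m16 = 0, m17 = 0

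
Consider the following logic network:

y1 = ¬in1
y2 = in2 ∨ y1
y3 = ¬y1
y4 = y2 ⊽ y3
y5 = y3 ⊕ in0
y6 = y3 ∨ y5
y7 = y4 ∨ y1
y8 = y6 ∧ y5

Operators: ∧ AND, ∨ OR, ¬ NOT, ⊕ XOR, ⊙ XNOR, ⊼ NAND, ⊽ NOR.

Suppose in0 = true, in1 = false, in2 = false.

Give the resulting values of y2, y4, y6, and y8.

y1 = NOT in1 = NOT false = true
y2 = in2 OR y1 = false OR true = true
y3 = NOT y1 = NOT true = false
y4 = y2 NOR y3 = true NOR false = false
y5 = y3 XOR in0 = false XOR true = true
y6 = y3 OR y5 = false OR true = true
y8 = y6 AND y5 = true AND true = true

y2 = true, y4 = false, y6 = true, y8 = true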